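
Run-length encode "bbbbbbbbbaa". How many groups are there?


Input: bbbbbbbbbaa
Scanning for consecutive runs:
  Group 1: 'b' x 9 (positions 0-8)
  Group 2: 'a' x 2 (positions 9-10)
Total groups: 2

2


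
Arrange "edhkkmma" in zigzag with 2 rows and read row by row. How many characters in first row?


Zigzag "edhkkmma" into 2 rows:
Placing characters:
  'e' => row 0
  'd' => row 1
  'h' => row 0
  'k' => row 1
  'k' => row 0
  'm' => row 1
  'm' => row 0
  'a' => row 1
Rows:
  Row 0: "ehkm"
  Row 1: "dkma"
First row length: 4

4


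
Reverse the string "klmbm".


Input: klmbm
Reading characters right to left:
  Position 4: 'm'
  Position 3: 'b'
  Position 2: 'm'
  Position 1: 'l'
  Position 0: 'k'
Reversed: mbmlk

mbmlk


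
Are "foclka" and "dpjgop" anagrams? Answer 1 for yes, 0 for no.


Strings: "foclka", "dpjgop"
Sorted first:  acfklo
Sorted second: dgjopp
Differ at position 0: 'a' vs 'd' => not anagrams

0


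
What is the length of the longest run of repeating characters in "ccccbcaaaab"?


Input: "ccccbcaaaab"
Scanning for longest run:
  Position 1 ('c'): continues run of 'c', length=2
  Position 2 ('c'): continues run of 'c', length=3
  Position 3 ('c'): continues run of 'c', length=4
  Position 4 ('b'): new char, reset run to 1
  Position 5 ('c'): new char, reset run to 1
  Position 6 ('a'): new char, reset run to 1
  Position 7 ('a'): continues run of 'a', length=2
  Position 8 ('a'): continues run of 'a', length=3
  Position 9 ('a'): continues run of 'a', length=4
  Position 10 ('b'): new char, reset run to 1
Longest run: 'c' with length 4

4


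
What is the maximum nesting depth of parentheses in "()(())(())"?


Input: "()(())(())"
Tracking depth:
  Position 0 '(': depth becomes 1
  Position 1 ')': depth becomes 0
  Position 2 '(': depth becomes 1
  Position 3 '(': depth becomes 2
  Position 4 ')': depth becomes 1
  Position 5 ')': depth becomes 0
  Position 6 '(': depth becomes 1
  Position 7 '(': depth becomes 2
  Position 8 ')': depth becomes 1
  Position 9 ')': depth becomes 0
Maximum depth reached: 2

2


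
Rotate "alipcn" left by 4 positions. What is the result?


Input: "alipcn", rotate left by 4
First 4 characters: "alip"
Remaining characters: "cn"
Concatenate remaining + first: "cn" + "alip" = "cnalip"

cnalip


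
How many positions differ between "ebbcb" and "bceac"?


Comparing "ebbcb" and "bceac" position by position:
  Position 0: 'e' vs 'b' => DIFFER
  Position 1: 'b' vs 'c' => DIFFER
  Position 2: 'b' vs 'e' => DIFFER
  Position 3: 'c' vs 'a' => DIFFER
  Position 4: 'b' vs 'c' => DIFFER
Positions that differ: 5

5


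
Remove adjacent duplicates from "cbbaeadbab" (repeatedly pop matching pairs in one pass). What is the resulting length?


Input: cbbaeadbab
Stack-based adjacent duplicate removal:
  Read 'c': push. Stack: c
  Read 'b': push. Stack: cb
  Read 'b': matches stack top 'b' => pop. Stack: c
  Read 'a': push. Stack: ca
  Read 'e': push. Stack: cae
  Read 'a': push. Stack: caea
  Read 'd': push. Stack: caead
  Read 'b': push. Stack: caeadb
  Read 'a': push. Stack: caeadba
  Read 'b': push. Stack: caeadbab
Final stack: "caeadbab" (length 8)

8


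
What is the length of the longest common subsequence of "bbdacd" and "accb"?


LCS of "bbdacd" and "accb"
DP table:
           a    c    c    b
      0    0    0    0    0
  b   0    0    0    0    1
  b   0    0    0    0    1
  d   0    0    0    0    1
  a   0    1    1    1    1
  c   0    1    2    2    2
  d   0    1    2    2    2
LCS length = dp[6][4] = 2

2


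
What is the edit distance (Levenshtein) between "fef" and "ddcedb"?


Computing edit distance: "fef" -> "ddcedb"
DP table:
           d    d    c    e    d    b
      0    1    2    3    4    5    6
  f   1    1    2    3    4    5    6
  e   2    2    2    3    3    4    5
  f   3    3    3    3    4    4    5
Edit distance = dp[3][6] = 5

5


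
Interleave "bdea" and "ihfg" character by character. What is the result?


Interleaving "bdea" and "ihfg":
  Position 0: 'b' from first, 'i' from second => "bi"
  Position 1: 'd' from first, 'h' from second => "dh"
  Position 2: 'e' from first, 'f' from second => "ef"
  Position 3: 'a' from first, 'g' from second => "ag"
Result: bidhefag

bidhefag


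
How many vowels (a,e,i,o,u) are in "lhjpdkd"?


Input: lhjpdkd
Checking each character:
  'l' at position 0: consonant
  'h' at position 1: consonant
  'j' at position 2: consonant
  'p' at position 3: consonant
  'd' at position 4: consonant
  'k' at position 5: consonant
  'd' at position 6: consonant
Total vowels: 0

0


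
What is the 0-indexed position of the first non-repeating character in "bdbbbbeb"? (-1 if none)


Input: bdbbbbeb
Character frequencies:
  'b': 6
  'd': 1
  'e': 1
Scanning left to right for freq == 1:
  Position 0 ('b'): freq=6, skip
  Position 1 ('d'): unique! => answer = 1

1


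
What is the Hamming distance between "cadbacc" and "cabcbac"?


Comparing "cadbacc" and "cabcbac" position by position:
  Position 0: 'c' vs 'c' => same
  Position 1: 'a' vs 'a' => same
  Position 2: 'd' vs 'b' => differ
  Position 3: 'b' vs 'c' => differ
  Position 4: 'a' vs 'b' => differ
  Position 5: 'c' vs 'a' => differ
  Position 6: 'c' vs 'c' => same
Total differences (Hamming distance): 4

4


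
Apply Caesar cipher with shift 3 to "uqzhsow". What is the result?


Caesar cipher: shift "uqzhsow" by 3
  'u' (pos 20) + 3 = pos 23 = 'x'
  'q' (pos 16) + 3 = pos 19 = 't'
  'z' (pos 25) + 3 = pos 2 = 'c'
  'h' (pos 7) + 3 = pos 10 = 'k'
  's' (pos 18) + 3 = pos 21 = 'v'
  'o' (pos 14) + 3 = pos 17 = 'r'
  'w' (pos 22) + 3 = pos 25 = 'z'
Result: xtckvrz

xtckvrz


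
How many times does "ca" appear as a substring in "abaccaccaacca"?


Searching for "ca" in "abaccaccaacca"
Scanning each position:
  Position 0: "ab" => no
  Position 1: "ba" => no
  Position 2: "ac" => no
  Position 3: "cc" => no
  Position 4: "ca" => MATCH
  Position 5: "ac" => no
  Position 6: "cc" => no
  Position 7: "ca" => MATCH
  Position 8: "aa" => no
  Position 9: "ac" => no
  Position 10: "cc" => no
  Position 11: "ca" => MATCH
Total occurrences: 3

3


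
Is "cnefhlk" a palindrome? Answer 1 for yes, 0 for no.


Input: cnefhlk
Reversed: klhfenc
  Compare pos 0 ('c') with pos 6 ('k'): MISMATCH
  Compare pos 1 ('n') with pos 5 ('l'): MISMATCH
  Compare pos 2 ('e') with pos 4 ('h'): MISMATCH
Result: not a palindrome

0


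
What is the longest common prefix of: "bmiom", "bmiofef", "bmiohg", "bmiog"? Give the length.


Words: bmiom, bmiofef, bmiohg, bmiog
  Position 0: all 'b' => match
  Position 1: all 'm' => match
  Position 2: all 'i' => match
  Position 3: all 'o' => match
  Position 4: ('m', 'f', 'h', 'g') => mismatch, stop
LCP = "bmio" (length 4)

4


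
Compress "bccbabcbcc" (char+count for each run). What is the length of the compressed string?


Input: bccbabcbcc
Runs:
  'b' x 1 => "b1"
  'c' x 2 => "c2"
  'b' x 1 => "b1"
  'a' x 1 => "a1"
  'b' x 1 => "b1"
  'c' x 1 => "c1"
  'b' x 1 => "b1"
  'c' x 2 => "c2"
Compressed: "b1c2b1a1b1c1b1c2"
Compressed length: 16

16


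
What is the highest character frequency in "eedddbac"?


Input: eedddbac
Character counts:
  'a': 1
  'b': 1
  'c': 1
  'd': 3
  'e': 2
Maximum frequency: 3

3


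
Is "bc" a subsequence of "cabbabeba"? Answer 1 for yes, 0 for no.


Check if "bc" is a subsequence of "cabbabeba"
Greedy scan:
  Position 0 ('c'): no match needed
  Position 1 ('a'): no match needed
  Position 2 ('b'): matches sub[0] = 'b'
  Position 3 ('b'): no match needed
  Position 4 ('a'): no match needed
  Position 5 ('b'): no match needed
  Position 6 ('e'): no match needed
  Position 7 ('b'): no match needed
  Position 8 ('a'): no match needed
Only matched 1/2 characters => not a subsequence

0


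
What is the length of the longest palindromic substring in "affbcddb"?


Input: "affbcddb"
Checking substrings for palindromes:
  [1:3] "ff" (len 2) => palindrome
  [5:7] "dd" (len 2) => palindrome
Longest palindromic substring: "ff" with length 2

2


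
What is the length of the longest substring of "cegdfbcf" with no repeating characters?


Input: "cegdfbcf"
Sliding window (track last position of each char):
  Position 0 ('c'): window [0,0] length 1 -- new best
  Position 1 ('e'): window [0,1] length 2 -- new best
  Position 2 ('g'): window [0,2] length 3 -- new best
  Position 3 ('d'): window [0,3] length 4 -- new best
  Position 4 ('f'): window [0,4] length 5 -- new best
  Position 5 ('b'): window [0,5] length 6 -- new best
  Position 6 ('c'): repeat (last at 0), move window start to 1
  Position 6 ('c'): window [1,6] length 6
  Position 7 ('f'): repeat (last at 4), move window start to 5
  Position 7 ('f'): window [5,7] length 3
Longest substring with no repeats: "cegdfb" with length 6

6


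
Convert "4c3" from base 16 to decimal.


Input: "4c3" in base 16
Positional expansion:
  Digit '4' (value 4) x 16^2 = 1024
  Digit 'c' (value 12) x 16^1 = 192
  Digit '3' (value 3) x 16^0 = 3
Sum = 1219

1219


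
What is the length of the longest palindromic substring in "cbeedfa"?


Input: "cbeedfa"
Checking substrings for palindromes:
  [2:4] "ee" (len 2) => palindrome
Longest palindromic substring: "ee" with length 2

2


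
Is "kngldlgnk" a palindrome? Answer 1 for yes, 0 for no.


Input: kngldlgnk
Reversed: kngldlgnk
  Compare pos 0 ('k') with pos 8 ('k'): match
  Compare pos 1 ('n') with pos 7 ('n'): match
  Compare pos 2 ('g') with pos 6 ('g'): match
  Compare pos 3 ('l') with pos 5 ('l'): match
Result: palindrome

1


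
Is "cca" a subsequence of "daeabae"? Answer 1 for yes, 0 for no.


Check if "cca" is a subsequence of "daeabae"
Greedy scan:
  Position 0 ('d'): no match needed
  Position 1 ('a'): no match needed
  Position 2 ('e'): no match needed
  Position 3 ('a'): no match needed
  Position 4 ('b'): no match needed
  Position 5 ('a'): no match needed
  Position 6 ('e'): no match needed
Only matched 0/3 characters => not a subsequence

0


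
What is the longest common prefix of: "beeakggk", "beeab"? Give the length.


Words: beeakggk, beeab
  Position 0: all 'b' => match
  Position 1: all 'e' => match
  Position 2: all 'e' => match
  Position 3: all 'a' => match
  Position 4: ('k', 'b') => mismatch, stop
LCP = "beea" (length 4)

4


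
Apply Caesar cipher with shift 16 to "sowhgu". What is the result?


Caesar cipher: shift "sowhgu" by 16
  's' (pos 18) + 16 = pos 8 = 'i'
  'o' (pos 14) + 16 = pos 4 = 'e'
  'w' (pos 22) + 16 = pos 12 = 'm'
  'h' (pos 7) + 16 = pos 23 = 'x'
  'g' (pos 6) + 16 = pos 22 = 'w'
  'u' (pos 20) + 16 = pos 10 = 'k'
Result: iemxwk

iemxwk


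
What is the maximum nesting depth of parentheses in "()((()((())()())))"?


Input: "()((()((())()())))"
Tracking depth:
  Position 0 '(': depth becomes 1
  Position 1 ')': depth becomes 0
  Position 2 '(': depth becomes 1
  Position 3 '(': depth becomes 2
  Position 4 '(': depth becomes 3
  Position 5 ')': depth becomes 2
  Position 6 '(': depth becomes 3
  Position 7 '(': depth becomes 4
  Position 8 '(': depth becomes 5
  Position 9 ')': depth becomes 4
  Position 10 ')': depth becomes 3
  Position 11 '(': depth becomes 4
  Position 12 ')': depth becomes 3
  Position 13 '(': depth becomes 4
  Position 14 ')': depth becomes 3
  Position 15 ')': depth becomes 2
  Position 16 ')': depth becomes 1
  Position 17 ')': depth becomes 0
Maximum depth reached: 5

5


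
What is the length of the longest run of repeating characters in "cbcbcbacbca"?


Input: "cbcbcbacbca"
Scanning for longest run:
  Position 1 ('b'): new char, reset run to 1
  Position 2 ('c'): new char, reset run to 1
  Position 3 ('b'): new char, reset run to 1
  Position 4 ('c'): new char, reset run to 1
  Position 5 ('b'): new char, reset run to 1
  Position 6 ('a'): new char, reset run to 1
  Position 7 ('c'): new char, reset run to 1
  Position 8 ('b'): new char, reset run to 1
  Position 9 ('c'): new char, reset run to 1
  Position 10 ('a'): new char, reset run to 1
Longest run: 'c' with length 1

1


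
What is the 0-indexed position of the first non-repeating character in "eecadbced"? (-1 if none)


Input: eecadbced
Character frequencies:
  'a': 1
  'b': 1
  'c': 2
  'd': 2
  'e': 3
Scanning left to right for freq == 1:
  Position 0 ('e'): freq=3, skip
  Position 1 ('e'): freq=3, skip
  Position 2 ('c'): freq=2, skip
  Position 3 ('a'): unique! => answer = 3

3


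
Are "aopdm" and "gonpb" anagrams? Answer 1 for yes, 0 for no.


Strings: "aopdm", "gonpb"
Sorted first:  admop
Sorted second: bgnop
Differ at position 0: 'a' vs 'b' => not anagrams

0


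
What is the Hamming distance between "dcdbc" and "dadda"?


Comparing "dcdbc" and "dadda" position by position:
  Position 0: 'd' vs 'd' => same
  Position 1: 'c' vs 'a' => differ
  Position 2: 'd' vs 'd' => same
  Position 3: 'b' vs 'd' => differ
  Position 4: 'c' vs 'a' => differ
Total differences (Hamming distance): 3

3


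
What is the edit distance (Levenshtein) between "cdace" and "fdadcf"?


Computing edit distance: "cdace" -> "fdadcf"
DP table:
           f    d    a    d    c    f
      0    1    2    3    4    5    6
  c   1    1    2    3    4    4    5
  d   2    2    1    2    3    4    5
  a   3    3    2    1    2    3    4
  c   4    4    3    2    2    2    3
  e   5    5    4    3    3    3    3
Edit distance = dp[5][6] = 3

3


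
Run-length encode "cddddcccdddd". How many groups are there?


Input: cddddcccdddd
Scanning for consecutive runs:
  Group 1: 'c' x 1 (positions 0-0)
  Group 2: 'd' x 4 (positions 1-4)
  Group 3: 'c' x 3 (positions 5-7)
  Group 4: 'd' x 4 (positions 8-11)
Total groups: 4

4


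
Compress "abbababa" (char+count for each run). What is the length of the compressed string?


Input: abbababa
Runs:
  'a' x 1 => "a1"
  'b' x 2 => "b2"
  'a' x 1 => "a1"
  'b' x 1 => "b1"
  'a' x 1 => "a1"
  'b' x 1 => "b1"
  'a' x 1 => "a1"
Compressed: "a1b2a1b1a1b1a1"
Compressed length: 14

14


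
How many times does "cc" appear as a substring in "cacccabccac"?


Searching for "cc" in "cacccabccac"
Scanning each position:
  Position 0: "ca" => no
  Position 1: "ac" => no
  Position 2: "cc" => MATCH
  Position 3: "cc" => MATCH
  Position 4: "ca" => no
  Position 5: "ab" => no
  Position 6: "bc" => no
  Position 7: "cc" => MATCH
  Position 8: "ca" => no
  Position 9: "ac" => no
Total occurrences: 3

3


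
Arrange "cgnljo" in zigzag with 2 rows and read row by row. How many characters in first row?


Zigzag "cgnljo" into 2 rows:
Placing characters:
  'c' => row 0
  'g' => row 1
  'n' => row 0
  'l' => row 1
  'j' => row 0
  'o' => row 1
Rows:
  Row 0: "cnj"
  Row 1: "glo"
First row length: 3

3


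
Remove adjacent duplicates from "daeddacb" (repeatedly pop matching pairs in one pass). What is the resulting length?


Input: daeddacb
Stack-based adjacent duplicate removal:
  Read 'd': push. Stack: d
  Read 'a': push. Stack: da
  Read 'e': push. Stack: dae
  Read 'd': push. Stack: daed
  Read 'd': matches stack top 'd' => pop. Stack: dae
  Read 'a': push. Stack: daea
  Read 'c': push. Stack: daeac
  Read 'b': push. Stack: daeacb
Final stack: "daeacb" (length 6)

6


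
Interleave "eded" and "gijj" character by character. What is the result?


Interleaving "eded" and "gijj":
  Position 0: 'e' from first, 'g' from second => "eg"
  Position 1: 'd' from first, 'i' from second => "di"
  Position 2: 'e' from first, 'j' from second => "ej"
  Position 3: 'd' from first, 'j' from second => "dj"
Result: egdiejdj

egdiejdj


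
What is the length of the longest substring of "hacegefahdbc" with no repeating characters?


Input: "hacegefahdbc"
Sliding window (track last position of each char):
  Position 0 ('h'): window [0,0] length 1 -- new best
  Position 1 ('a'): window [0,1] length 2 -- new best
  Position 2 ('c'): window [0,2] length 3 -- new best
  Position 3 ('e'): window [0,3] length 4 -- new best
  Position 4 ('g'): window [0,4] length 5 -- new best
  Position 5 ('e'): repeat (last at 3), move window start to 4
  Position 5 ('e'): window [4,5] length 2
  Position 6 ('f'): window [4,6] length 3
  Position 7 ('a'): window [4,7] length 4
  Position 8 ('h'): window [4,8] length 5
  Position 9 ('d'): window [4,9] length 6 -- new best
  Position 10 ('b'): window [4,10] length 7 -- new best
  Position 11 ('c'): window [4,11] length 8 -- new best
Longest substring with no repeats: "gefahdbc" with length 8

8


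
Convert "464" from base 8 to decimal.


Input: "464" in base 8
Positional expansion:
  Digit '4' (value 4) x 8^2 = 256
  Digit '6' (value 6) x 8^1 = 48
  Digit '4' (value 4) x 8^0 = 4
Sum = 308

308


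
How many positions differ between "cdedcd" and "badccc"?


Comparing "cdedcd" and "badccc" position by position:
  Position 0: 'c' vs 'b' => DIFFER
  Position 1: 'd' vs 'a' => DIFFER
  Position 2: 'e' vs 'd' => DIFFER
  Position 3: 'd' vs 'c' => DIFFER
  Position 4: 'c' vs 'c' => same
  Position 5: 'd' vs 'c' => DIFFER
Positions that differ: 5

5


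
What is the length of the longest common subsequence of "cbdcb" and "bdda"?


LCS of "cbdcb" and "bdda"
DP table:
           b    d    d    a
      0    0    0    0    0
  c   0    0    0    0    0
  b   0    1    1    1    1
  d   0    1    2    2    2
  c   0    1    2    2    2
  b   0    1    2    2    2
LCS length = dp[5][4] = 2

2


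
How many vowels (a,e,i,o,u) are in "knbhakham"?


Input: knbhakham
Checking each character:
  'k' at position 0: consonant
  'n' at position 1: consonant
  'b' at position 2: consonant
  'h' at position 3: consonant
  'a' at position 4: vowel (running total: 1)
  'k' at position 5: consonant
  'h' at position 6: consonant
  'a' at position 7: vowel (running total: 2)
  'm' at position 8: consonant
Total vowels: 2

2


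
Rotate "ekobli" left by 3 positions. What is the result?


Input: "ekobli", rotate left by 3
First 3 characters: "eko"
Remaining characters: "bli"
Concatenate remaining + first: "bli" + "eko" = "blieko"

blieko


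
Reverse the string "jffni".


Input: jffni
Reading characters right to left:
  Position 4: 'i'
  Position 3: 'n'
  Position 2: 'f'
  Position 1: 'f'
  Position 0: 'j'
Reversed: inffj

inffj


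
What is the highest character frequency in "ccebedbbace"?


Input: ccebedbbace
Character counts:
  'a': 1
  'b': 3
  'c': 3
  'd': 1
  'e': 3
Maximum frequency: 3

3


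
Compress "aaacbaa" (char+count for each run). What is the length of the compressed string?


Input: aaacbaa
Runs:
  'a' x 3 => "a3"
  'c' x 1 => "c1"
  'b' x 1 => "b1"
  'a' x 2 => "a2"
Compressed: "a3c1b1a2"
Compressed length: 8

8


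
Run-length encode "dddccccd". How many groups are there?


Input: dddccccd
Scanning for consecutive runs:
  Group 1: 'd' x 3 (positions 0-2)
  Group 2: 'c' x 4 (positions 3-6)
  Group 3: 'd' x 1 (positions 7-7)
Total groups: 3

3


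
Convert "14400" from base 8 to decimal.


Input: "14400" in base 8
Positional expansion:
  Digit '1' (value 1) x 8^4 = 4096
  Digit '4' (value 4) x 8^3 = 2048
  Digit '4' (value 4) x 8^2 = 256
  Digit '0' (value 0) x 8^1 = 0
  Digit '0' (value 0) x 8^0 = 0
Sum = 6400

6400


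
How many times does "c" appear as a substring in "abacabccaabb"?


Searching for "c" in "abacabccaabb"
Scanning each position:
  Position 0: "a" => no
  Position 1: "b" => no
  Position 2: "a" => no
  Position 3: "c" => MATCH
  Position 4: "a" => no
  Position 5: "b" => no
  Position 6: "c" => MATCH
  Position 7: "c" => MATCH
  Position 8: "a" => no
  Position 9: "a" => no
  Position 10: "b" => no
  Position 11: "b" => no
Total occurrences: 3

3


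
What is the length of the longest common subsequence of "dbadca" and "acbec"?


LCS of "dbadca" and "acbec"
DP table:
           a    c    b    e    c
      0    0    0    0    0    0
  d   0    0    0    0    0    0
  b   0    0    0    1    1    1
  a   0    1    1    1    1    1
  d   0    1    1    1    1    1
  c   0    1    2    2    2    2
  a   0    1    2    2    2    2
LCS length = dp[6][5] = 2

2


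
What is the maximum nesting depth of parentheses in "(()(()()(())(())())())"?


Input: "(()(()()(())(())())())"
Tracking depth:
  Position 0 '(': depth becomes 1
  Position 1 '(': depth becomes 2
  Position 2 ')': depth becomes 1
  Position 3 '(': depth becomes 2
  Position 4 '(': depth becomes 3
  Position 5 ')': depth becomes 2
  Position 6 '(': depth becomes 3
  Position 7 ')': depth becomes 2
  Position 8 '(': depth becomes 3
  Position 9 '(': depth becomes 4
  Position 10 ')': depth becomes 3
  Position 11 ')': depth becomes 2
  Position 12 '(': depth becomes 3
  Position 13 '(': depth becomes 4
  Position 14 ')': depth becomes 3
  Position 15 ')': depth becomes 2
  Position 16 '(': depth becomes 3
  Position 17 ')': depth becomes 2
  Position 18 ')': depth becomes 1
  Position 19 '(': depth becomes 2
  Position 20 ')': depth becomes 1
  Position 21 ')': depth becomes 0
Maximum depth reached: 4

4


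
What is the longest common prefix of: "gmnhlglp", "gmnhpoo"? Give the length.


Words: gmnhlglp, gmnhpoo
  Position 0: all 'g' => match
  Position 1: all 'm' => match
  Position 2: all 'n' => match
  Position 3: all 'h' => match
  Position 4: ('l', 'p') => mismatch, stop
LCP = "gmnh" (length 4)

4


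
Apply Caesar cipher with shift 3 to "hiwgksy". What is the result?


Caesar cipher: shift "hiwgksy" by 3
  'h' (pos 7) + 3 = pos 10 = 'k'
  'i' (pos 8) + 3 = pos 11 = 'l'
  'w' (pos 22) + 3 = pos 25 = 'z'
  'g' (pos 6) + 3 = pos 9 = 'j'
  'k' (pos 10) + 3 = pos 13 = 'n'
  's' (pos 18) + 3 = pos 21 = 'v'
  'y' (pos 24) + 3 = pos 1 = 'b'
Result: klzjnvb

klzjnvb


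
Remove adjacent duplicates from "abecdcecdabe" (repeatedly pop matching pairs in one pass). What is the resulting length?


Input: abecdcecdabe
Stack-based adjacent duplicate removal:
  Read 'a': push. Stack: a
  Read 'b': push. Stack: ab
  Read 'e': push. Stack: abe
  Read 'c': push. Stack: abec
  Read 'd': push. Stack: abecd
  Read 'c': push. Stack: abecdc
  Read 'e': push. Stack: abecdce
  Read 'c': push. Stack: abecdcec
  Read 'd': push. Stack: abecdcecd
  Read 'a': push. Stack: abecdcecda
  Read 'b': push. Stack: abecdcecdab
  Read 'e': push. Stack: abecdcecdabe
Final stack: "abecdcecdabe" (length 12)

12


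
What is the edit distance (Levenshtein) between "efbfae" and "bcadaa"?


Computing edit distance: "efbfae" -> "bcadaa"
DP table:
           b    c    a    d    a    a
      0    1    2    3    4    5    6
  e   1    1    2    3    4    5    6
  f   2    2    2    3    4    5    6
  b   3    2    3    3    4    5    6
  f   4    3    3    4    4    5    6
  a   5    4    4    3    4    4    5
  e   6    5    5    4    4    5    5
Edit distance = dp[6][6] = 5

5


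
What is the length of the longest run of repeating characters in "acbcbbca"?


Input: "acbcbbca"
Scanning for longest run:
  Position 1 ('c'): new char, reset run to 1
  Position 2 ('b'): new char, reset run to 1
  Position 3 ('c'): new char, reset run to 1
  Position 4 ('b'): new char, reset run to 1
  Position 5 ('b'): continues run of 'b', length=2
  Position 6 ('c'): new char, reset run to 1
  Position 7 ('a'): new char, reset run to 1
Longest run: 'b' with length 2

2


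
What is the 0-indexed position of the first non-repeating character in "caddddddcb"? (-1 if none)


Input: caddddddcb
Character frequencies:
  'a': 1
  'b': 1
  'c': 2
  'd': 6
Scanning left to right for freq == 1:
  Position 0 ('c'): freq=2, skip
  Position 1 ('a'): unique! => answer = 1

1


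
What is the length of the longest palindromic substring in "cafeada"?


Input: "cafeada"
Checking substrings for palindromes:
  [4:7] "ada" (len 3) => palindrome
Longest palindromic substring: "ada" with length 3

3


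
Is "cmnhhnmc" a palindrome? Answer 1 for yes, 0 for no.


Input: cmnhhnmc
Reversed: cmnhhnmc
  Compare pos 0 ('c') with pos 7 ('c'): match
  Compare pos 1 ('m') with pos 6 ('m'): match
  Compare pos 2 ('n') with pos 5 ('n'): match
  Compare pos 3 ('h') with pos 4 ('h'): match
Result: palindrome

1


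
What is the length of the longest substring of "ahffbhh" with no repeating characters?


Input: "ahffbhh"
Sliding window (track last position of each char):
  Position 0 ('a'): window [0,0] length 1 -- new best
  Position 1 ('h'): window [0,1] length 2 -- new best
  Position 2 ('f'): window [0,2] length 3 -- new best
  Position 3 ('f'): repeat (last at 2), move window start to 3
  Position 3 ('f'): window [3,3] length 1
  Position 4 ('b'): window [3,4] length 2
  Position 5 ('h'): window [3,5] length 3
  Position 6 ('h'): repeat (last at 5), move window start to 6
  Position 6 ('h'): window [6,6] length 1
Longest substring with no repeats: "ahf" with length 3

3


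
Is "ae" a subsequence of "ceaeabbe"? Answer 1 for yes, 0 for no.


Check if "ae" is a subsequence of "ceaeabbe"
Greedy scan:
  Position 0 ('c'): no match needed
  Position 1 ('e'): no match needed
  Position 2 ('a'): matches sub[0] = 'a'
  Position 3 ('e'): matches sub[1] = 'e'
  Position 4 ('a'): no match needed
  Position 5 ('b'): no match needed
  Position 6 ('b'): no match needed
  Position 7 ('e'): no match needed
All 2 characters matched => is a subsequence

1


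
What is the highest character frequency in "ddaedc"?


Input: ddaedc
Character counts:
  'a': 1
  'c': 1
  'd': 3
  'e': 1
Maximum frequency: 3

3


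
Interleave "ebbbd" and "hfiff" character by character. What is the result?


Interleaving "ebbbd" and "hfiff":
  Position 0: 'e' from first, 'h' from second => "eh"
  Position 1: 'b' from first, 'f' from second => "bf"
  Position 2: 'b' from first, 'i' from second => "bi"
  Position 3: 'b' from first, 'f' from second => "bf"
  Position 4: 'd' from first, 'f' from second => "df"
Result: ehbfbibfdf

ehbfbibfdf


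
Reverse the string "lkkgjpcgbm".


Input: lkkgjpcgbm
Reading characters right to left:
  Position 9: 'm'
  Position 8: 'b'
  Position 7: 'g'
  Position 6: 'c'
  Position 5: 'p'
  Position 4: 'j'
  Position 3: 'g'
  Position 2: 'k'
  Position 1: 'k'
  Position 0: 'l'
Reversed: mbgcpjgkkl

mbgcpjgkkl


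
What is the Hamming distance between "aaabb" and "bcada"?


Comparing "aaabb" and "bcada" position by position:
  Position 0: 'a' vs 'b' => differ
  Position 1: 'a' vs 'c' => differ
  Position 2: 'a' vs 'a' => same
  Position 3: 'b' vs 'd' => differ
  Position 4: 'b' vs 'a' => differ
Total differences (Hamming distance): 4

4


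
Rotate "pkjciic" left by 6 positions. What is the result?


Input: "pkjciic", rotate left by 6
First 6 characters: "pkjcii"
Remaining characters: "c"
Concatenate remaining + first: "c" + "pkjcii" = "cpkjcii"

cpkjcii


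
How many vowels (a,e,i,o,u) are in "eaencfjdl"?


Input: eaencfjdl
Checking each character:
  'e' at position 0: vowel (running total: 1)
  'a' at position 1: vowel (running total: 2)
  'e' at position 2: vowel (running total: 3)
  'n' at position 3: consonant
  'c' at position 4: consonant
  'f' at position 5: consonant
  'j' at position 6: consonant
  'd' at position 7: consonant
  'l' at position 8: consonant
Total vowels: 3

3


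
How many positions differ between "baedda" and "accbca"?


Comparing "baedda" and "accbca" position by position:
  Position 0: 'b' vs 'a' => DIFFER
  Position 1: 'a' vs 'c' => DIFFER
  Position 2: 'e' vs 'c' => DIFFER
  Position 3: 'd' vs 'b' => DIFFER
  Position 4: 'd' vs 'c' => DIFFER
  Position 5: 'a' vs 'a' => same
Positions that differ: 5

5


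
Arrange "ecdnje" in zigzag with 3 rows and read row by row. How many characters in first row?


Zigzag "ecdnje" into 3 rows:
Placing characters:
  'e' => row 0
  'c' => row 1
  'd' => row 2
  'n' => row 1
  'j' => row 0
  'e' => row 1
Rows:
  Row 0: "ej"
  Row 1: "cne"
  Row 2: "d"
First row length: 2

2


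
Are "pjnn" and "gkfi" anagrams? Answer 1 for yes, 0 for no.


Strings: "pjnn", "gkfi"
Sorted first:  jnnp
Sorted second: fgik
Differ at position 0: 'j' vs 'f' => not anagrams

0


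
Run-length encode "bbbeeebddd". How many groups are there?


Input: bbbeeebddd
Scanning for consecutive runs:
  Group 1: 'b' x 3 (positions 0-2)
  Group 2: 'e' x 3 (positions 3-5)
  Group 3: 'b' x 1 (positions 6-6)
  Group 4: 'd' x 3 (positions 7-9)
Total groups: 4

4


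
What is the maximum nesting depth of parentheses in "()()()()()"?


Input: "()()()()()"
Tracking depth:
  Position 0 '(': depth becomes 1
  Position 1 ')': depth becomes 0
  Position 2 '(': depth becomes 1
  Position 3 ')': depth becomes 0
  Position 4 '(': depth becomes 1
  Position 5 ')': depth becomes 0
  Position 6 '(': depth becomes 1
  Position 7 ')': depth becomes 0
  Position 8 '(': depth becomes 1
  Position 9 ')': depth becomes 0
Maximum depth reached: 1

1


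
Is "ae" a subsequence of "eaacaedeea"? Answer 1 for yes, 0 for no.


Check if "ae" is a subsequence of "eaacaedeea"
Greedy scan:
  Position 0 ('e'): no match needed
  Position 1 ('a'): matches sub[0] = 'a'
  Position 2 ('a'): no match needed
  Position 3 ('c'): no match needed
  Position 4 ('a'): no match needed
  Position 5 ('e'): matches sub[1] = 'e'
  Position 6 ('d'): no match needed
  Position 7 ('e'): no match needed
  Position 8 ('e'): no match needed
  Position 9 ('a'): no match needed
All 2 characters matched => is a subsequence

1


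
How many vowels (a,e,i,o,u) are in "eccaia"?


Input: eccaia
Checking each character:
  'e' at position 0: vowel (running total: 1)
  'c' at position 1: consonant
  'c' at position 2: consonant
  'a' at position 3: vowel (running total: 2)
  'i' at position 4: vowel (running total: 3)
  'a' at position 5: vowel (running total: 4)
Total vowels: 4

4


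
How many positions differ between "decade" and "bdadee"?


Comparing "decade" and "bdadee" position by position:
  Position 0: 'd' vs 'b' => DIFFER
  Position 1: 'e' vs 'd' => DIFFER
  Position 2: 'c' vs 'a' => DIFFER
  Position 3: 'a' vs 'd' => DIFFER
  Position 4: 'd' vs 'e' => DIFFER
  Position 5: 'e' vs 'e' => same
Positions that differ: 5

5


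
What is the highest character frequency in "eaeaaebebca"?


Input: eaeaaebebca
Character counts:
  'a': 4
  'b': 2
  'c': 1
  'e': 4
Maximum frequency: 4

4


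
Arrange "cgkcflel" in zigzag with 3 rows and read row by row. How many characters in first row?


Zigzag "cgkcflel" into 3 rows:
Placing characters:
  'c' => row 0
  'g' => row 1
  'k' => row 2
  'c' => row 1
  'f' => row 0
  'l' => row 1
  'e' => row 2
  'l' => row 1
Rows:
  Row 0: "cf"
  Row 1: "gcll"
  Row 2: "ke"
First row length: 2

2


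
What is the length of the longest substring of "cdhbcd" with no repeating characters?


Input: "cdhbcd"
Sliding window (track last position of each char):
  Position 0 ('c'): window [0,0] length 1 -- new best
  Position 1 ('d'): window [0,1] length 2 -- new best
  Position 2 ('h'): window [0,2] length 3 -- new best
  Position 3 ('b'): window [0,3] length 4 -- new best
  Position 4 ('c'): repeat (last at 0), move window start to 1
  Position 4 ('c'): window [1,4] length 4
  Position 5 ('d'): repeat (last at 1), move window start to 2
  Position 5 ('d'): window [2,5] length 4
Longest substring with no repeats: "cdhb" with length 4

4


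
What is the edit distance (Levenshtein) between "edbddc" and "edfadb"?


Computing edit distance: "edbddc" -> "edfadb"
DP table:
           e    d    f    a    d    b
      0    1    2    3    4    5    6
  e   1    0    1    2    3    4    5
  d   2    1    0    1    2    3    4
  b   3    2    1    1    2    3    3
  d   4    3    2    2    2    2    3
  d   5    4    3    3    3    2    3
  c   6    5    4    4    4    3    3
Edit distance = dp[6][6] = 3

3


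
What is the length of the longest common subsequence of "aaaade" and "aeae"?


LCS of "aaaade" and "aeae"
DP table:
           a    e    a    e
      0    0    0    0    0
  a   0    1    1    1    1
  a   0    1    1    2    2
  a   0    1    1    2    2
  a   0    1    1    2    2
  d   0    1    1    2    2
  e   0    1    2    2    3
LCS length = dp[6][4] = 3

3


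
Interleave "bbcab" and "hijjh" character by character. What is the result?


Interleaving "bbcab" and "hijjh":
  Position 0: 'b' from first, 'h' from second => "bh"
  Position 1: 'b' from first, 'i' from second => "bi"
  Position 2: 'c' from first, 'j' from second => "cj"
  Position 3: 'a' from first, 'j' from second => "aj"
  Position 4: 'b' from first, 'h' from second => "bh"
Result: bhbicjajbh

bhbicjajbh


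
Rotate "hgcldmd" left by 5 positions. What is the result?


Input: "hgcldmd", rotate left by 5
First 5 characters: "hgcld"
Remaining characters: "md"
Concatenate remaining + first: "md" + "hgcld" = "mdhgcld"

mdhgcld


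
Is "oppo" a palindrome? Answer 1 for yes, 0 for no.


Input: oppo
Reversed: oppo
  Compare pos 0 ('o') with pos 3 ('o'): match
  Compare pos 1 ('p') with pos 2 ('p'): match
Result: palindrome

1


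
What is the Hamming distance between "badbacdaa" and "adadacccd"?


Comparing "badbacdaa" and "adadacccd" position by position:
  Position 0: 'b' vs 'a' => differ
  Position 1: 'a' vs 'd' => differ
  Position 2: 'd' vs 'a' => differ
  Position 3: 'b' vs 'd' => differ
  Position 4: 'a' vs 'a' => same
  Position 5: 'c' vs 'c' => same
  Position 6: 'd' vs 'c' => differ
  Position 7: 'a' vs 'c' => differ
  Position 8: 'a' vs 'd' => differ
Total differences (Hamming distance): 7

7


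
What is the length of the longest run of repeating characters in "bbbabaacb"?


Input: "bbbabaacb"
Scanning for longest run:
  Position 1 ('b'): continues run of 'b', length=2
  Position 2 ('b'): continues run of 'b', length=3
  Position 3 ('a'): new char, reset run to 1
  Position 4 ('b'): new char, reset run to 1
  Position 5 ('a'): new char, reset run to 1
  Position 6 ('a'): continues run of 'a', length=2
  Position 7 ('c'): new char, reset run to 1
  Position 8 ('b'): new char, reset run to 1
Longest run: 'b' with length 3

3


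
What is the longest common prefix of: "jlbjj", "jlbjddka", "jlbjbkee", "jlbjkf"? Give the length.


Words: jlbjj, jlbjddka, jlbjbkee, jlbjkf
  Position 0: all 'j' => match
  Position 1: all 'l' => match
  Position 2: all 'b' => match
  Position 3: all 'j' => match
  Position 4: ('j', 'd', 'b', 'k') => mismatch, stop
LCP = "jlbj" (length 4)

4


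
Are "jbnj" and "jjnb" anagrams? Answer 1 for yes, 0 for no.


Strings: "jbnj", "jjnb"
Sorted first:  bjjn
Sorted second: bjjn
Sorted forms match => anagrams

1


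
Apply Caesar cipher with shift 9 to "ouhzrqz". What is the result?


Caesar cipher: shift "ouhzrqz" by 9
  'o' (pos 14) + 9 = pos 23 = 'x'
  'u' (pos 20) + 9 = pos 3 = 'd'
  'h' (pos 7) + 9 = pos 16 = 'q'
  'z' (pos 25) + 9 = pos 8 = 'i'
  'r' (pos 17) + 9 = pos 0 = 'a'
  'q' (pos 16) + 9 = pos 25 = 'z'
  'z' (pos 25) + 9 = pos 8 = 'i'
Result: xdqiazi

xdqiazi


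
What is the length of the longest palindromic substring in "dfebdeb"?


Input: "dfebdeb"
Checking substrings for palindromes:
  No multi-char palindromic substrings found
Longest palindromic substring: "d" with length 1

1


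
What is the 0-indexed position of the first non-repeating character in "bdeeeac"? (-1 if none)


Input: bdeeeac
Character frequencies:
  'a': 1
  'b': 1
  'c': 1
  'd': 1
  'e': 3
Scanning left to right for freq == 1:
  Position 0 ('b'): unique! => answer = 0

0


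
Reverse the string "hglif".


Input: hglif
Reading characters right to left:
  Position 4: 'f'
  Position 3: 'i'
  Position 2: 'l'
  Position 1: 'g'
  Position 0: 'h'
Reversed: filgh

filgh


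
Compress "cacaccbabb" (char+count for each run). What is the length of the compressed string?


Input: cacaccbabb
Runs:
  'c' x 1 => "c1"
  'a' x 1 => "a1"
  'c' x 1 => "c1"
  'a' x 1 => "a1"
  'c' x 2 => "c2"
  'b' x 1 => "b1"
  'a' x 1 => "a1"
  'b' x 2 => "b2"
Compressed: "c1a1c1a1c2b1a1b2"
Compressed length: 16

16


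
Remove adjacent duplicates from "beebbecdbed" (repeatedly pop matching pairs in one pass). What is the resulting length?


Input: beebbecdbed
Stack-based adjacent duplicate removal:
  Read 'b': push. Stack: b
  Read 'e': push. Stack: be
  Read 'e': matches stack top 'e' => pop. Stack: b
  Read 'b': matches stack top 'b' => pop. Stack: (empty)
  Read 'b': push. Stack: b
  Read 'e': push. Stack: be
  Read 'c': push. Stack: bec
  Read 'd': push. Stack: becd
  Read 'b': push. Stack: becdb
  Read 'e': push. Stack: becdbe
  Read 'd': push. Stack: becdbed
Final stack: "becdbed" (length 7)

7


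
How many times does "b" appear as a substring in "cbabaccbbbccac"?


Searching for "b" in "cbabaccbbbccac"
Scanning each position:
  Position 0: "c" => no
  Position 1: "b" => MATCH
  Position 2: "a" => no
  Position 3: "b" => MATCH
  Position 4: "a" => no
  Position 5: "c" => no
  Position 6: "c" => no
  Position 7: "b" => MATCH
  Position 8: "b" => MATCH
  Position 9: "b" => MATCH
  Position 10: "c" => no
  Position 11: "c" => no
  Position 12: "a" => no
  Position 13: "c" => no
Total occurrences: 5

5


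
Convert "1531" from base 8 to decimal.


Input: "1531" in base 8
Positional expansion:
  Digit '1' (value 1) x 8^3 = 512
  Digit '5' (value 5) x 8^2 = 320
  Digit '3' (value 3) x 8^1 = 24
  Digit '1' (value 1) x 8^0 = 1
Sum = 857

857


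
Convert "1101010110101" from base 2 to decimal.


Input: "1101010110101" in base 2
Positional expansion:
  Digit '1' (value 1) x 2^12 = 4096
  Digit '1' (value 1) x 2^11 = 2048
  Digit '0' (value 0) x 2^10 = 0
  Digit '1' (value 1) x 2^9 = 512
  Digit '0' (value 0) x 2^8 = 0
  Digit '1' (value 1) x 2^7 = 128
  Digit '0' (value 0) x 2^6 = 0
  Digit '1' (value 1) x 2^5 = 32
  Digit '1' (value 1) x 2^4 = 16
  Digit '0' (value 0) x 2^3 = 0
  Digit '1' (value 1) x 2^2 = 4
  Digit '0' (value 0) x 2^1 = 0
  Digit '1' (value 1) x 2^0 = 1
Sum = 6837

6837


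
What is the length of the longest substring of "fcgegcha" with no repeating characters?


Input: "fcgegcha"
Sliding window (track last position of each char):
  Position 0 ('f'): window [0,0] length 1 -- new best
  Position 1 ('c'): window [0,1] length 2 -- new best
  Position 2 ('g'): window [0,2] length 3 -- new best
  Position 3 ('e'): window [0,3] length 4 -- new best
  Position 4 ('g'): repeat (last at 2), move window start to 3
  Position 4 ('g'): window [3,4] length 2
  Position 5 ('c'): window [3,5] length 3
  Position 6 ('h'): window [3,6] length 4
  Position 7 ('a'): window [3,7] length 5 -- new best
Longest substring with no repeats: "egcha" with length 5

5


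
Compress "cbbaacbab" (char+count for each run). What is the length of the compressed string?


Input: cbbaacbab
Runs:
  'c' x 1 => "c1"
  'b' x 2 => "b2"
  'a' x 2 => "a2"
  'c' x 1 => "c1"
  'b' x 1 => "b1"
  'a' x 1 => "a1"
  'b' x 1 => "b1"
Compressed: "c1b2a2c1b1a1b1"
Compressed length: 14

14


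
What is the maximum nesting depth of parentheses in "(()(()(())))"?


Input: "(()(()(())))"
Tracking depth:
  Position 0 '(': depth becomes 1
  Position 1 '(': depth becomes 2
  Position 2 ')': depth becomes 1
  Position 3 '(': depth becomes 2
  Position 4 '(': depth becomes 3
  Position 5 ')': depth becomes 2
  Position 6 '(': depth becomes 3
  Position 7 '(': depth becomes 4
  Position 8 ')': depth becomes 3
  Position 9 ')': depth becomes 2
  Position 10 ')': depth becomes 1
  Position 11 ')': depth becomes 0
Maximum depth reached: 4

4


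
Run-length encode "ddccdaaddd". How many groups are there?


Input: ddccdaaddd
Scanning for consecutive runs:
  Group 1: 'd' x 2 (positions 0-1)
  Group 2: 'c' x 2 (positions 2-3)
  Group 3: 'd' x 1 (positions 4-4)
  Group 4: 'a' x 2 (positions 5-6)
  Group 5: 'd' x 3 (positions 7-9)
Total groups: 5

5


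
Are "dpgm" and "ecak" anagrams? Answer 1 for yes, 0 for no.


Strings: "dpgm", "ecak"
Sorted first:  dgmp
Sorted second: acek
Differ at position 0: 'd' vs 'a' => not anagrams

0


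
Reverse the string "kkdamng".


Input: kkdamng
Reading characters right to left:
  Position 6: 'g'
  Position 5: 'n'
  Position 4: 'm'
  Position 3: 'a'
  Position 2: 'd'
  Position 1: 'k'
  Position 0: 'k'
Reversed: gnmadkk

gnmadkk
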